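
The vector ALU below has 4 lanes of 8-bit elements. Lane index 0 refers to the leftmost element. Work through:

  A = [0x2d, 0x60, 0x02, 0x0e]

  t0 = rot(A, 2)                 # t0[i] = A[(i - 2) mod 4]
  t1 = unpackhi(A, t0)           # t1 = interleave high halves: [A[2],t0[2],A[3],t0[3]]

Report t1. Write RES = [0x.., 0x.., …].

→ t0 |02|0e|2d|60|
→ t1 |02|2d|0e|60|

RES = [0x02, 0x2d, 0x0e, 0x60]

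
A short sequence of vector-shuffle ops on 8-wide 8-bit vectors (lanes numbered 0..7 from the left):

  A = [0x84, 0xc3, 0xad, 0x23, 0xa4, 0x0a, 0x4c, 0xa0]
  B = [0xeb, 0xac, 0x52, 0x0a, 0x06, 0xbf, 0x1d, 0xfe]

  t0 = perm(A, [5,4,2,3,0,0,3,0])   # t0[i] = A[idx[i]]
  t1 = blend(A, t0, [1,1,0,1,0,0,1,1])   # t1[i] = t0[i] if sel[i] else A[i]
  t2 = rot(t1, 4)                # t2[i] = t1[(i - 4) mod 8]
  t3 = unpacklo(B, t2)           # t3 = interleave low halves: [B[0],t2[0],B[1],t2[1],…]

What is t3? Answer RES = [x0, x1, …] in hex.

  t0: 0a a4 ad 23 84 84 23 84
  t1: 0a a4 ad 23 a4 0a 23 84
  t2: a4 0a 23 84 0a a4 ad 23
  t3: eb a4 ac 0a 52 23 0a 84

RES = [ 0xeb  0xa4  0xac  0x0a  0x52  0x23  0x0a  0x84 ]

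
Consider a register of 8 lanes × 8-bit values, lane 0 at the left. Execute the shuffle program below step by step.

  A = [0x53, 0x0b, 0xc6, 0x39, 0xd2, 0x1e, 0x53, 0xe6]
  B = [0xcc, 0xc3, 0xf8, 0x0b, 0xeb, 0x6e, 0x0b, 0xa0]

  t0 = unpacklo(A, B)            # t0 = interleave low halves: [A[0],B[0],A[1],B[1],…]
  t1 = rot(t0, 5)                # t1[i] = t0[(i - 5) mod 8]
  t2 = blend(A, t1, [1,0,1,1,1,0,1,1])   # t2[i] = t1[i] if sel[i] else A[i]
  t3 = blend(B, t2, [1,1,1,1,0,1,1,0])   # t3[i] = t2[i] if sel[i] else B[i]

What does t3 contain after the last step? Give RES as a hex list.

  t0: 53 cc 0b c3 c6 f8 39 0b
  t1: c3 c6 f8 39 0b 53 cc 0b
  t2: c3 0b f8 39 0b 1e cc 0b
  t3: c3 0b f8 39 eb 1e cc a0

RES = [0xc3, 0x0b, 0xf8, 0x39, 0xeb, 0x1e, 0xcc, 0xa0]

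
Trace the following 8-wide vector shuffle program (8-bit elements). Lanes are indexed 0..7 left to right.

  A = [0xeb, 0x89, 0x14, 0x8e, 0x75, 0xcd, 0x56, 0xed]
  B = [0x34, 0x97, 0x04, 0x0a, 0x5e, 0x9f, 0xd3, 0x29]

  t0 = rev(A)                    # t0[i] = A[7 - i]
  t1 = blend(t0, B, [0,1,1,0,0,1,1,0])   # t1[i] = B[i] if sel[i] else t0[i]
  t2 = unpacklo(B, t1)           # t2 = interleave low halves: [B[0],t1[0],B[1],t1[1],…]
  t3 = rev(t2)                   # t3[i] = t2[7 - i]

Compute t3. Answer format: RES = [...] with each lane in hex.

RES = [0x75, 0x0a, 0x04, 0x04, 0x97, 0x97, 0xed, 0x34]

  t0: ed 56 cd 75 8e 14 89 eb
  t1: ed 97 04 75 8e 9f d3 eb
  t2: 34 ed 97 97 04 04 0a 75
  t3: 75 0a 04 04 97 97 ed 34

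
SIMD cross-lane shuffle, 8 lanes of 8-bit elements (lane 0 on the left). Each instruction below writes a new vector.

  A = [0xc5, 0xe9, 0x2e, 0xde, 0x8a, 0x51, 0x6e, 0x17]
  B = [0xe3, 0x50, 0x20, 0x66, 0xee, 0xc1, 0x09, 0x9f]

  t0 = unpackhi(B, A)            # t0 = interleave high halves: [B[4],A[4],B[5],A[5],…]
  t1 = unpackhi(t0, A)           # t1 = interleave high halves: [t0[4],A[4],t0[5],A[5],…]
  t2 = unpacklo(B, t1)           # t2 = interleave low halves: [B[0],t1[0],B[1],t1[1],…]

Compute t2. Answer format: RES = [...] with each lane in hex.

RES = [0xe3, 0x09, 0x50, 0x8a, 0x20, 0x6e, 0x66, 0x51]

t0 = [0xee, 0x8a, 0xc1, 0x51, 0x09, 0x6e, 0x9f, 0x17]
t1 = [0x09, 0x8a, 0x6e, 0x51, 0x9f, 0x6e, 0x17, 0x17]
t2 = [0xe3, 0x09, 0x50, 0x8a, 0x20, 0x6e, 0x66, 0x51]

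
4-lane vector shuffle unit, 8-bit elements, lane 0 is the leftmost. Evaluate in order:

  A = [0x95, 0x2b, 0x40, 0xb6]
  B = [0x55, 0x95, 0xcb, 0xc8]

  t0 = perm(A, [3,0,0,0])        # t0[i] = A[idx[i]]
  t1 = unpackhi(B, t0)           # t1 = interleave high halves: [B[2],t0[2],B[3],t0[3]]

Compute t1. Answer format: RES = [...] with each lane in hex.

RES = [ 0xcb  0x95  0xc8  0x95 ]

  t0: b6 95 95 95
  t1: cb 95 c8 95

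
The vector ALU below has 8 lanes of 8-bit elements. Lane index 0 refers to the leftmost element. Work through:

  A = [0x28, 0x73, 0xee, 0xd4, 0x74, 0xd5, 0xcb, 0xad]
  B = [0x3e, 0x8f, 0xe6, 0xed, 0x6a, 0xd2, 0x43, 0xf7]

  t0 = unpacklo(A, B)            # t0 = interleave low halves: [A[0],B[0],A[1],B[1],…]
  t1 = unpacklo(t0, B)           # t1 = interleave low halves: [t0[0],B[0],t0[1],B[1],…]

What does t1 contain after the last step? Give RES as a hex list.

RES = [0x28, 0x3e, 0x3e, 0x8f, 0x73, 0xe6, 0x8f, 0xed]

  t0: 28 3e 73 8f ee e6 d4 ed
  t1: 28 3e 3e 8f 73 e6 8f ed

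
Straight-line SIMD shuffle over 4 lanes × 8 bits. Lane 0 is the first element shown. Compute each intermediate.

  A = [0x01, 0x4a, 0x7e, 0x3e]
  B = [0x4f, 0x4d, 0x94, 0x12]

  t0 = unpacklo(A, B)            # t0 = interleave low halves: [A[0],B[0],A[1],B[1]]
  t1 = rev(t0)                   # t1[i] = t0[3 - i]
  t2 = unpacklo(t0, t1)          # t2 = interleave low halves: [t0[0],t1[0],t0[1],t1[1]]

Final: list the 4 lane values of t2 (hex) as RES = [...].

RES = [ 0x01  0x4d  0x4f  0x4a ]

t0 = [0x01, 0x4f, 0x4a, 0x4d]
t1 = [0x4d, 0x4a, 0x4f, 0x01]
t2 = [0x01, 0x4d, 0x4f, 0x4a]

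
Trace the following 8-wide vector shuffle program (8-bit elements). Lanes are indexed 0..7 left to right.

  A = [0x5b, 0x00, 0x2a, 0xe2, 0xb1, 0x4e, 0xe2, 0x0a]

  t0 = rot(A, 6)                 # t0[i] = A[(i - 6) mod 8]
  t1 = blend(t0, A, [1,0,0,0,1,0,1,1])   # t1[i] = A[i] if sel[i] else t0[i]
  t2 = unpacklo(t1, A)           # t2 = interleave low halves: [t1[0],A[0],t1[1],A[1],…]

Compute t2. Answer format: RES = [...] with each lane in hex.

  t0: 2a e2 b1 4e e2 0a 5b 00
  t1: 5b e2 b1 4e b1 0a e2 0a
  t2: 5b 5b e2 00 b1 2a 4e e2

RES = [0x5b, 0x5b, 0xe2, 0x00, 0xb1, 0x2a, 0x4e, 0xe2]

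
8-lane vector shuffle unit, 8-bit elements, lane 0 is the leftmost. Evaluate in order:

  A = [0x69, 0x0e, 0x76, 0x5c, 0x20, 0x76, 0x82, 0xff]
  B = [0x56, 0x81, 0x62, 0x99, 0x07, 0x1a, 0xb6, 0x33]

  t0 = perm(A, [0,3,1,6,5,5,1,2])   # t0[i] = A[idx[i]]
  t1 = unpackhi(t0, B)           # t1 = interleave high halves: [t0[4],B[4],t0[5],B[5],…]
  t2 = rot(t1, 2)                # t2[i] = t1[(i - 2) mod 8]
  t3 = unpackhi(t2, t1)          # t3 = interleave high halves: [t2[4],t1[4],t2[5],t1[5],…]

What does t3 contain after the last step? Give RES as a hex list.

RES = [ 0x76  0x0e  0x1a  0xb6  0x0e  0x76  0xb6  0x33 ]

t0 = [0x69, 0x5c, 0x0e, 0x82, 0x76, 0x76, 0x0e, 0x76]
t1 = [0x76, 0x07, 0x76, 0x1a, 0x0e, 0xb6, 0x76, 0x33]
t2 = [0x76, 0x33, 0x76, 0x07, 0x76, 0x1a, 0x0e, 0xb6]
t3 = [0x76, 0x0e, 0x1a, 0xb6, 0x0e, 0x76, 0xb6, 0x33]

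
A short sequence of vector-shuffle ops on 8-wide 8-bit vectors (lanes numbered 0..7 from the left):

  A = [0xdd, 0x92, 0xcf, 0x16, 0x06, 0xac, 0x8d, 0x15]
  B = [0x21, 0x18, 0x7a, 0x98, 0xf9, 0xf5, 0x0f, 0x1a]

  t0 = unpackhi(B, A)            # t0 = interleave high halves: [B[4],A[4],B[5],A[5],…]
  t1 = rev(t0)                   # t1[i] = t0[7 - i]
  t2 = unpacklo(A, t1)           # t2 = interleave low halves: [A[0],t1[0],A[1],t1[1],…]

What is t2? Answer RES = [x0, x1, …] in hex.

RES = [ 0xdd  0x15  0x92  0x1a  0xcf  0x8d  0x16  0x0f ]

→ t0 |f9|06|f5|ac|0f|8d|1a|15|
→ t1 |15|1a|8d|0f|ac|f5|06|f9|
→ t2 |dd|15|92|1a|cf|8d|16|0f|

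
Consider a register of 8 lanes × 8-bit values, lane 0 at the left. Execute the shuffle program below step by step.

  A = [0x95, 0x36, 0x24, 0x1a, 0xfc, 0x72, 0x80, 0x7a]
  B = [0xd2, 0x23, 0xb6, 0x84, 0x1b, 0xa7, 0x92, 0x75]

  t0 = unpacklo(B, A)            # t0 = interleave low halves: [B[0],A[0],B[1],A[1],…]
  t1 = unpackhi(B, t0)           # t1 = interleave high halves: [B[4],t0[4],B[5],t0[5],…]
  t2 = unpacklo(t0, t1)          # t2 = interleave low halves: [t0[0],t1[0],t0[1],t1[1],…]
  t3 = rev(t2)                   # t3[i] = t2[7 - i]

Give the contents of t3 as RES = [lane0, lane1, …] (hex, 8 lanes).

→ t0 |d2|95|23|36|b6|24|84|1a|
→ t1 |1b|b6|a7|24|92|84|75|1a|
→ t2 |d2|1b|95|b6|23|a7|36|24|
→ t3 |24|36|a7|23|b6|95|1b|d2|

RES = [0x24, 0x36, 0xa7, 0x23, 0xb6, 0x95, 0x1b, 0xd2]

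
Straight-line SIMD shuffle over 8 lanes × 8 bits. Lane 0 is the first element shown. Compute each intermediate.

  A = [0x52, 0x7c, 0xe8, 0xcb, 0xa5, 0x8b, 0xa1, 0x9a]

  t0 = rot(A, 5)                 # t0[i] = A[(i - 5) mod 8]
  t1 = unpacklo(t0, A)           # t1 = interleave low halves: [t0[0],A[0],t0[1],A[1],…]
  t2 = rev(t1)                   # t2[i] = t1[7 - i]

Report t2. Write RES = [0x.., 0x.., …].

RES = [0xcb, 0xa1, 0xe8, 0x8b, 0x7c, 0xa5, 0x52, 0xcb]

t0 = [0xcb, 0xa5, 0x8b, 0xa1, 0x9a, 0x52, 0x7c, 0xe8]
t1 = [0xcb, 0x52, 0xa5, 0x7c, 0x8b, 0xe8, 0xa1, 0xcb]
t2 = [0xcb, 0xa1, 0xe8, 0x8b, 0x7c, 0xa5, 0x52, 0xcb]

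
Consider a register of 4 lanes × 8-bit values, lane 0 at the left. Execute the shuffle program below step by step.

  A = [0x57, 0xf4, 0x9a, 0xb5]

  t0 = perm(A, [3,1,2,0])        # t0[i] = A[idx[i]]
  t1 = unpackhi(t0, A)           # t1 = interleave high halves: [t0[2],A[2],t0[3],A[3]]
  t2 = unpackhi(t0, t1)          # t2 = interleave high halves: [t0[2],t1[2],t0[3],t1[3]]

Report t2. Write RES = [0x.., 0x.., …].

RES = [ 0x9a  0x57  0x57  0xb5 ]

→ t0 |b5|f4|9a|57|
→ t1 |9a|9a|57|b5|
→ t2 |9a|57|57|b5|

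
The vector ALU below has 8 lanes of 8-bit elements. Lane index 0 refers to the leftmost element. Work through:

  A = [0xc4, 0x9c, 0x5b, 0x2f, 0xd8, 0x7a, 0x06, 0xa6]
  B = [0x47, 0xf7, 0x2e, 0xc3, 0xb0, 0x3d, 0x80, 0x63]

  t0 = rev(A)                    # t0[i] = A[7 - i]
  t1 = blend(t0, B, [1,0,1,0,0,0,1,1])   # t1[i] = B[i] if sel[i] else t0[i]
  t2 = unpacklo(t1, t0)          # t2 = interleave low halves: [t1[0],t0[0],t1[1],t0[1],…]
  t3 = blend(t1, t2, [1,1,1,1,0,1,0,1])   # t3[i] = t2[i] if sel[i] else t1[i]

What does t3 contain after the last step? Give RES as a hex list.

RES = [0x47, 0xa6, 0x06, 0x06, 0x2f, 0x7a, 0x80, 0xd8]

→ t0 |a6|06|7a|d8|2f|5b|9c|c4|
→ t1 |47|06|2e|d8|2f|5b|80|63|
→ t2 |47|a6|06|06|2e|7a|d8|d8|
→ t3 |47|a6|06|06|2f|7a|80|d8|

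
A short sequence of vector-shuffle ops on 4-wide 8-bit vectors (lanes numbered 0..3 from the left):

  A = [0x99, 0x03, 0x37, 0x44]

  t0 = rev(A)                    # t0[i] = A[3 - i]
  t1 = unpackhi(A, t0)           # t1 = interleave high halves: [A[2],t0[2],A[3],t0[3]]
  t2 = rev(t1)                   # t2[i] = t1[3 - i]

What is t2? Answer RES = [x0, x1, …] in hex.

→ t0 |44|37|03|99|
→ t1 |37|03|44|99|
→ t2 |99|44|03|37|

RES = [0x99, 0x44, 0x03, 0x37]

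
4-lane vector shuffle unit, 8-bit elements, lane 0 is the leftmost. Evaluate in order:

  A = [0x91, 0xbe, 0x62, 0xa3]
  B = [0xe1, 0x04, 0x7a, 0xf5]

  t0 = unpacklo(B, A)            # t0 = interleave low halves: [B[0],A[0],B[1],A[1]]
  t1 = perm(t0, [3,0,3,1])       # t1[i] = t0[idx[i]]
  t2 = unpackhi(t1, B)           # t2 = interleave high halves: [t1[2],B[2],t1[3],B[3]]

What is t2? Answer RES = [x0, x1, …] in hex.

→ t0 |e1|91|04|be|
→ t1 |be|e1|be|91|
→ t2 |be|7a|91|f5|

RES = [ 0xbe  0x7a  0x91  0xf5 ]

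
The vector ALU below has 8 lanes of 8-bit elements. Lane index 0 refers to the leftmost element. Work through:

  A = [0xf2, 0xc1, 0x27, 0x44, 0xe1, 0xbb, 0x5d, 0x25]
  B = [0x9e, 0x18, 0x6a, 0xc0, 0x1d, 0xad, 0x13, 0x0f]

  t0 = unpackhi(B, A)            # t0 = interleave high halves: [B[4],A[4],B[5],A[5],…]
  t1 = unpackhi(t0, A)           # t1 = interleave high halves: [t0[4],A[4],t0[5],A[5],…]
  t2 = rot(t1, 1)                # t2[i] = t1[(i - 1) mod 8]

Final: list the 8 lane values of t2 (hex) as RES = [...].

RES = [0x25, 0x13, 0xe1, 0x5d, 0xbb, 0x0f, 0x5d, 0x25]

  t0: 1d e1 ad bb 13 5d 0f 25
  t1: 13 e1 5d bb 0f 5d 25 25
  t2: 25 13 e1 5d bb 0f 5d 25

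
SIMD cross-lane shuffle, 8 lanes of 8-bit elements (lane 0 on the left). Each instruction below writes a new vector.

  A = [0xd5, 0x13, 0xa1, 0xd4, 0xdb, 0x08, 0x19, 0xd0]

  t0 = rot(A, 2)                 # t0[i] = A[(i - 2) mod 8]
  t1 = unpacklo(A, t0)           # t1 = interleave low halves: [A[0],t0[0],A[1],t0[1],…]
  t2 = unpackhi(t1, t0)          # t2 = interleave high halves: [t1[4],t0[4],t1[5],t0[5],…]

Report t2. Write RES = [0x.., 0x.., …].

RES = [0xa1, 0xa1, 0xd5, 0xd4, 0xd4, 0xdb, 0x13, 0x08]

  t0: 19 d0 d5 13 a1 d4 db 08
  t1: d5 19 13 d0 a1 d5 d4 13
  t2: a1 a1 d5 d4 d4 db 13 08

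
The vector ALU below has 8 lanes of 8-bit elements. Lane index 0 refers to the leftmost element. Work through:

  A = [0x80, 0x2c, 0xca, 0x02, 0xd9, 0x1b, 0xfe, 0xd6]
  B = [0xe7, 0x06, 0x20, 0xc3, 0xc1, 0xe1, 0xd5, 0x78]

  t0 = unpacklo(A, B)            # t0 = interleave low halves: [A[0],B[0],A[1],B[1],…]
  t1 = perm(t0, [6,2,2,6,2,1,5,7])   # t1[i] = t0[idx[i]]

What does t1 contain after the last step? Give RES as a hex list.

t0 = [0x80, 0xe7, 0x2c, 0x06, 0xca, 0x20, 0x02, 0xc3]
t1 = [0x02, 0x2c, 0x2c, 0x02, 0x2c, 0xe7, 0x20, 0xc3]

RES = [0x02, 0x2c, 0x2c, 0x02, 0x2c, 0xe7, 0x20, 0xc3]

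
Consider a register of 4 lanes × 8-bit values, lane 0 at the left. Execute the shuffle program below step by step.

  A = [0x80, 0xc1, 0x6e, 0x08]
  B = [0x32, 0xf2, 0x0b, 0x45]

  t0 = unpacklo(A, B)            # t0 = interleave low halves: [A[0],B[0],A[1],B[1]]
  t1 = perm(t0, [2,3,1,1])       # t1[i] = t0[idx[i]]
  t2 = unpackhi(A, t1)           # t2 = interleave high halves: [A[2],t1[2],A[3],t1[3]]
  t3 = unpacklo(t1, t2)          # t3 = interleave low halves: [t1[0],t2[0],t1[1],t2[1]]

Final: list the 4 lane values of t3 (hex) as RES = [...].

t0 = [0x80, 0x32, 0xc1, 0xf2]
t1 = [0xc1, 0xf2, 0x32, 0x32]
t2 = [0x6e, 0x32, 0x08, 0x32]
t3 = [0xc1, 0x6e, 0xf2, 0x32]

RES = [0xc1, 0x6e, 0xf2, 0x32]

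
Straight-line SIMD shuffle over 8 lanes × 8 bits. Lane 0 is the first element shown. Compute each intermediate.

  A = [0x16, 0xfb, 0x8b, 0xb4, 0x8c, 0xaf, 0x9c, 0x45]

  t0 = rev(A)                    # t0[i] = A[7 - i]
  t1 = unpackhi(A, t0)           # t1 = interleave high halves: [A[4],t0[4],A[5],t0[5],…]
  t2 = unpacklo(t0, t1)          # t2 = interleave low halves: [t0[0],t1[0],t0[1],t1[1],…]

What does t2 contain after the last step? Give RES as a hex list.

RES = [0x45, 0x8c, 0x9c, 0xb4, 0xaf, 0xaf, 0x8c, 0x8b]

t0 = [0x45, 0x9c, 0xaf, 0x8c, 0xb4, 0x8b, 0xfb, 0x16]
t1 = [0x8c, 0xb4, 0xaf, 0x8b, 0x9c, 0xfb, 0x45, 0x16]
t2 = [0x45, 0x8c, 0x9c, 0xb4, 0xaf, 0xaf, 0x8c, 0x8b]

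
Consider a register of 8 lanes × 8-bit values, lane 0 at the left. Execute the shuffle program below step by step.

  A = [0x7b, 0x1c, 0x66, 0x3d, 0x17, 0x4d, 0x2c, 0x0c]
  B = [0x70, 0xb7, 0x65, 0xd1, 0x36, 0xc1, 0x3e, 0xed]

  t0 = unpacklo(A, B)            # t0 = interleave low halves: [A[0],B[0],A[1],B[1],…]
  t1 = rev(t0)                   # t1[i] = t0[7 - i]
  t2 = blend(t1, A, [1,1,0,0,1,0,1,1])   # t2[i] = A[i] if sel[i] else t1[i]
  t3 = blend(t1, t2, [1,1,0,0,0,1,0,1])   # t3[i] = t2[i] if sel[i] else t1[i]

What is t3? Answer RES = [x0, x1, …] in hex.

RES = [ 0x7b  0x1c  0x65  0x66  0xb7  0x1c  0x70  0x0c ]

  t0: 7b 70 1c b7 66 65 3d d1
  t1: d1 3d 65 66 b7 1c 70 7b
  t2: 7b 1c 65 66 17 1c 2c 0c
  t3: 7b 1c 65 66 b7 1c 70 0c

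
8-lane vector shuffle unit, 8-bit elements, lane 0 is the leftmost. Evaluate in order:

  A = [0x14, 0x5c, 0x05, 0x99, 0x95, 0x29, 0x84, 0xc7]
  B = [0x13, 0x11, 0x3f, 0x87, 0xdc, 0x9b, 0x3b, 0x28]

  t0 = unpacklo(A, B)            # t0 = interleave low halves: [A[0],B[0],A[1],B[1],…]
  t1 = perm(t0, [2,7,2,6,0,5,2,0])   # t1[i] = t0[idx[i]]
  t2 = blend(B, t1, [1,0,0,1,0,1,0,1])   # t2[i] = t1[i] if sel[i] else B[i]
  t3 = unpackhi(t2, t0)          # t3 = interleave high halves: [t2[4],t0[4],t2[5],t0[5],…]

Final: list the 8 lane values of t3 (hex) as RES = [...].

RES = [ 0xdc  0x05  0x3f  0x3f  0x3b  0x99  0x14  0x87 ]

→ t0 |14|13|5c|11|05|3f|99|87|
→ t1 |5c|87|5c|99|14|3f|5c|14|
→ t2 |5c|11|3f|99|dc|3f|3b|14|
→ t3 |dc|05|3f|3f|3b|99|14|87|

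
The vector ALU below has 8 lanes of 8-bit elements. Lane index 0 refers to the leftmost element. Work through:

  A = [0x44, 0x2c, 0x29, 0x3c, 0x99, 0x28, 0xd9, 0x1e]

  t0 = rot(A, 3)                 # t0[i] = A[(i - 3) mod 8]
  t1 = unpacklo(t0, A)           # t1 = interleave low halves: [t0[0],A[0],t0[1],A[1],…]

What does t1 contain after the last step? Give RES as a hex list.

RES = [ 0x28  0x44  0xd9  0x2c  0x1e  0x29  0x44  0x3c ]

  t0: 28 d9 1e 44 2c 29 3c 99
  t1: 28 44 d9 2c 1e 29 44 3c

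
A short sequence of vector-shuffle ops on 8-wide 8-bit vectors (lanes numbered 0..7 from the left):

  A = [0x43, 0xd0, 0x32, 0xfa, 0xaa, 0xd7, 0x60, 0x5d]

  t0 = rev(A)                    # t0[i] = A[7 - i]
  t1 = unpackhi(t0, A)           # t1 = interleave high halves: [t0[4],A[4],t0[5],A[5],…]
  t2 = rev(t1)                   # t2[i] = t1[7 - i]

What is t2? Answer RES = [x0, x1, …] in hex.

RES = [ 0x5d  0x43  0x60  0xd0  0xd7  0x32  0xaa  0xfa ]

  t0: 5d 60 d7 aa fa 32 d0 43
  t1: fa aa 32 d7 d0 60 43 5d
  t2: 5d 43 60 d0 d7 32 aa fa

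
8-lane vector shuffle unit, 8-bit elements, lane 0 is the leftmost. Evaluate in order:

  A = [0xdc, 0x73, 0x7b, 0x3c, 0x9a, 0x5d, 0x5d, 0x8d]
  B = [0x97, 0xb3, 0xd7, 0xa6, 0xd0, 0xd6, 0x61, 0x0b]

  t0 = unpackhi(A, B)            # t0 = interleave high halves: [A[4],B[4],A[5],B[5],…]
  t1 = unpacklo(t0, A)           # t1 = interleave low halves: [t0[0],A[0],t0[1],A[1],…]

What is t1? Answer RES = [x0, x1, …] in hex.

t0 = [0x9a, 0xd0, 0x5d, 0xd6, 0x5d, 0x61, 0x8d, 0x0b]
t1 = [0x9a, 0xdc, 0xd0, 0x73, 0x5d, 0x7b, 0xd6, 0x3c]

RES = [ 0x9a  0xdc  0xd0  0x73  0x5d  0x7b  0xd6  0x3c ]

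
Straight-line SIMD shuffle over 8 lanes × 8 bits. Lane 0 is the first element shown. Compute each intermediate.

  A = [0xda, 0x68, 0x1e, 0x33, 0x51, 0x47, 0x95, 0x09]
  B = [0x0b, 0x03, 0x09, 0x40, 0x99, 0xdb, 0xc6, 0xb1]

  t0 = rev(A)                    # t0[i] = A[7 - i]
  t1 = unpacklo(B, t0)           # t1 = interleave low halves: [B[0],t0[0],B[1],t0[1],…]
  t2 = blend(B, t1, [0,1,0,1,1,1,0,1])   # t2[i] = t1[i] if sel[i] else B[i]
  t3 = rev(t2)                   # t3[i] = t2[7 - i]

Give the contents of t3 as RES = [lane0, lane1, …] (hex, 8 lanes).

RES = [0x51, 0xc6, 0x47, 0x09, 0x95, 0x09, 0x09, 0x0b]

t0 = [0x09, 0x95, 0x47, 0x51, 0x33, 0x1e, 0x68, 0xda]
t1 = [0x0b, 0x09, 0x03, 0x95, 0x09, 0x47, 0x40, 0x51]
t2 = [0x0b, 0x09, 0x09, 0x95, 0x09, 0x47, 0xc6, 0x51]
t3 = [0x51, 0xc6, 0x47, 0x09, 0x95, 0x09, 0x09, 0x0b]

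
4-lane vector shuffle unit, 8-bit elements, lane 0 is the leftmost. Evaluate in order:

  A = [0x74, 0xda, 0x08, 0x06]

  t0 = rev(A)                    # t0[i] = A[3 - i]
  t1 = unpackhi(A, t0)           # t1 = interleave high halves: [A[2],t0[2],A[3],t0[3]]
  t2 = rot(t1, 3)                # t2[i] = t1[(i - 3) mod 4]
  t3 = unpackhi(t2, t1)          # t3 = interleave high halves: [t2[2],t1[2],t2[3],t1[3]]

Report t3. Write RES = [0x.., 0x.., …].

RES = [ 0x74  0x06  0x08  0x74 ]

→ t0 |06|08|da|74|
→ t1 |08|da|06|74|
→ t2 |da|06|74|08|
→ t3 |74|06|08|74|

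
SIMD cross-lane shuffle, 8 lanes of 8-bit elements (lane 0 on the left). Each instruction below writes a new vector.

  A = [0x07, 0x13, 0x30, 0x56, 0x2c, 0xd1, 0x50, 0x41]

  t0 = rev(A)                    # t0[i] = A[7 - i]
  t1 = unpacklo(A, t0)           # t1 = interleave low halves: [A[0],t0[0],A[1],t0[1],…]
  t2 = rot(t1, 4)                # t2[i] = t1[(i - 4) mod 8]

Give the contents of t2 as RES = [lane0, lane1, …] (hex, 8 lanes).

RES = [ 0x30  0xd1  0x56  0x2c  0x07  0x41  0x13  0x50 ]

→ t0 |41|50|d1|2c|56|30|13|07|
→ t1 |07|41|13|50|30|d1|56|2c|
→ t2 |30|d1|56|2c|07|41|13|50|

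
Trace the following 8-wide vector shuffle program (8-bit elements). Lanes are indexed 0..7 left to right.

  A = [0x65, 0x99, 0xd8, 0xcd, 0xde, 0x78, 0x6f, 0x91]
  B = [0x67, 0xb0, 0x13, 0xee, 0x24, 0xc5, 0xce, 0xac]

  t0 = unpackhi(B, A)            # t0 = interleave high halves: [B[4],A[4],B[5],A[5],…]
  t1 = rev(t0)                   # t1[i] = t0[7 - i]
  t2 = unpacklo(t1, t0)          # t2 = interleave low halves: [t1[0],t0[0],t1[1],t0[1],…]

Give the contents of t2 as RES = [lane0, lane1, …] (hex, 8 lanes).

→ t0 |24|de|c5|78|ce|6f|ac|91|
→ t1 |91|ac|6f|ce|78|c5|de|24|
→ t2 |91|24|ac|de|6f|c5|ce|78|

RES = [ 0x91  0x24  0xac  0xde  0x6f  0xc5  0xce  0x78 ]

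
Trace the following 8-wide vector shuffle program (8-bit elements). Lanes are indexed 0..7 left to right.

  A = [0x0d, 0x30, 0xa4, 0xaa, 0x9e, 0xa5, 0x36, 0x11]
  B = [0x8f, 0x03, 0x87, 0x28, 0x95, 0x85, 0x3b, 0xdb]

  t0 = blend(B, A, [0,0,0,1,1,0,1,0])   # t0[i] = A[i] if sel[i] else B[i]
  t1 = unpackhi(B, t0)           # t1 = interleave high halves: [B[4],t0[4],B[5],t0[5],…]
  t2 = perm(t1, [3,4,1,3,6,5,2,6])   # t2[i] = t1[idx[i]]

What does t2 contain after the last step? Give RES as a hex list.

RES = [ 0x85  0x3b  0x9e  0x85  0xdb  0x36  0x85  0xdb ]

→ t0 |8f|03|87|aa|9e|85|36|db|
→ t1 |95|9e|85|85|3b|36|db|db|
→ t2 |85|3b|9e|85|db|36|85|db|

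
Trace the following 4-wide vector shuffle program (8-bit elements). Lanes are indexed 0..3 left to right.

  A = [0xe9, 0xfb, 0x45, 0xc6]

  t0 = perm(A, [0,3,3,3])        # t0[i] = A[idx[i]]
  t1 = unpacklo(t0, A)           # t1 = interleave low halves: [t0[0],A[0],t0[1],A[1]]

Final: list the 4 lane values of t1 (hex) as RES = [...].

RES = [ 0xe9  0xe9  0xc6  0xfb ]

t0 = [0xe9, 0xc6, 0xc6, 0xc6]
t1 = [0xe9, 0xe9, 0xc6, 0xfb]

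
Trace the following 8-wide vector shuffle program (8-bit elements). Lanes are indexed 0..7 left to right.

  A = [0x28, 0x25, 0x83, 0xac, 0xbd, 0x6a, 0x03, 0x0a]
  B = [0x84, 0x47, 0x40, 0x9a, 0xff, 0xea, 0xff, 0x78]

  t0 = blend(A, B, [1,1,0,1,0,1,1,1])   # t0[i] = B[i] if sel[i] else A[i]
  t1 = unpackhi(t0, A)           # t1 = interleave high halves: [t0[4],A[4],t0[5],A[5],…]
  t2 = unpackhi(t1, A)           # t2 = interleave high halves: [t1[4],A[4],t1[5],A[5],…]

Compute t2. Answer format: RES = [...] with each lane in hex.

RES = [ 0xff  0xbd  0x03  0x6a  0x78  0x03  0x0a  0x0a ]

t0 = [0x84, 0x47, 0x83, 0x9a, 0xbd, 0xea, 0xff, 0x78]
t1 = [0xbd, 0xbd, 0xea, 0x6a, 0xff, 0x03, 0x78, 0x0a]
t2 = [0xff, 0xbd, 0x03, 0x6a, 0x78, 0x03, 0x0a, 0x0a]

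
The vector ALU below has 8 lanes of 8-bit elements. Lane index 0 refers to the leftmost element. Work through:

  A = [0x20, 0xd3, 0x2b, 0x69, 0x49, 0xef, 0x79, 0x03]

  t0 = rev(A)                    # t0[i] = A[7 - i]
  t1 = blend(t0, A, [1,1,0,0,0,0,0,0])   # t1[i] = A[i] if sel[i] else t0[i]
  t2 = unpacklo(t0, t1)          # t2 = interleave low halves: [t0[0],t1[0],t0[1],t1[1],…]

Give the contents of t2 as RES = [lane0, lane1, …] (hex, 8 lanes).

→ t0 |03|79|ef|49|69|2b|d3|20|
→ t1 |20|d3|ef|49|69|2b|d3|20|
→ t2 |03|20|79|d3|ef|ef|49|49|

RES = [ 0x03  0x20  0x79  0xd3  0xef  0xef  0x49  0x49 ]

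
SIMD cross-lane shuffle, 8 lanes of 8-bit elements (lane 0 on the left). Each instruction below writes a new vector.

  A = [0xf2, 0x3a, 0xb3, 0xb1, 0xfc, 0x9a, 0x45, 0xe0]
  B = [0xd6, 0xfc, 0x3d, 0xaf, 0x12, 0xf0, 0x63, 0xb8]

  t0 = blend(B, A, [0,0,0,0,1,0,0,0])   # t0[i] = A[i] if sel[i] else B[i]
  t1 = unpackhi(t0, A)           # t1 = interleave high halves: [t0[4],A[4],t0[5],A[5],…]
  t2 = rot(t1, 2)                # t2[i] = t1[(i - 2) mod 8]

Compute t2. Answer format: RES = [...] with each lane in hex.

  t0: d6 fc 3d af fc f0 63 b8
  t1: fc fc f0 9a 63 45 b8 e0
  t2: b8 e0 fc fc f0 9a 63 45

RES = [ 0xb8  0xe0  0xfc  0xfc  0xf0  0x9a  0x63  0x45 ]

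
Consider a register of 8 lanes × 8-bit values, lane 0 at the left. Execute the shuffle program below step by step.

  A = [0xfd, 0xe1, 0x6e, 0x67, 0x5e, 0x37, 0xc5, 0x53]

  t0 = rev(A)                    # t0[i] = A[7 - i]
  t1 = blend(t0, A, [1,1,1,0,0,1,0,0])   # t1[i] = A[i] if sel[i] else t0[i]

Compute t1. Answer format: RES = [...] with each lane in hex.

RES = [ 0xfd  0xe1  0x6e  0x5e  0x67  0x37  0xe1  0xfd ]

  t0: 53 c5 37 5e 67 6e e1 fd
  t1: fd e1 6e 5e 67 37 e1 fd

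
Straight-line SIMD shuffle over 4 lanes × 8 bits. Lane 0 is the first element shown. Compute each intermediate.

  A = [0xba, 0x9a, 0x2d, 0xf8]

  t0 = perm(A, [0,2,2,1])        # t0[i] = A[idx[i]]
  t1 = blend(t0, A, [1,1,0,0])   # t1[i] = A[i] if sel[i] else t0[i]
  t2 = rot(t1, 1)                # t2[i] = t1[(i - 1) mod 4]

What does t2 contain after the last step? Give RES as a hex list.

t0 = [0xba, 0x2d, 0x2d, 0x9a]
t1 = [0xba, 0x9a, 0x2d, 0x9a]
t2 = [0x9a, 0xba, 0x9a, 0x2d]

RES = [0x9a, 0xba, 0x9a, 0x2d]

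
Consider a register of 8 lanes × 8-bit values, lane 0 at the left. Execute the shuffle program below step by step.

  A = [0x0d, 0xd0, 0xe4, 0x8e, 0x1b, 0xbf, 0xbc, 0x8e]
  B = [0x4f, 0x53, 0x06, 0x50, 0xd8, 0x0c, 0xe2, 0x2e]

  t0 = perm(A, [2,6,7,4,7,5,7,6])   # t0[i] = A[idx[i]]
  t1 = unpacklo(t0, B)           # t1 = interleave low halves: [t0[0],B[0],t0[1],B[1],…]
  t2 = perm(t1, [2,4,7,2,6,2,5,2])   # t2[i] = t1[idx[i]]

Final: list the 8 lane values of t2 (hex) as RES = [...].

RES = [ 0xbc  0x8e  0x50  0xbc  0x1b  0xbc  0x06  0xbc ]

t0 = [0xe4, 0xbc, 0x8e, 0x1b, 0x8e, 0xbf, 0x8e, 0xbc]
t1 = [0xe4, 0x4f, 0xbc, 0x53, 0x8e, 0x06, 0x1b, 0x50]
t2 = [0xbc, 0x8e, 0x50, 0xbc, 0x1b, 0xbc, 0x06, 0xbc]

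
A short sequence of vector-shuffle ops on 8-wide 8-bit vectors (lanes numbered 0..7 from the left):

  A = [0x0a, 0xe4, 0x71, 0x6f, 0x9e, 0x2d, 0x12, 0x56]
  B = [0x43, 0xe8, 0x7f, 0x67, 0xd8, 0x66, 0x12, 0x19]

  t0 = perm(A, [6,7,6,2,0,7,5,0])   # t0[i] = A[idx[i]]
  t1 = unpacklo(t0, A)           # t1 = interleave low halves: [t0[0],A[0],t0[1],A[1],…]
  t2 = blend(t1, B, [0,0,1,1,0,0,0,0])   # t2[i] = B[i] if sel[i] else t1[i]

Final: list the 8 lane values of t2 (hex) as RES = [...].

→ t0 |12|56|12|71|0a|56|2d|0a|
→ t1 |12|0a|56|e4|12|71|71|6f|
→ t2 |12|0a|7f|67|12|71|71|6f|

RES = [ 0x12  0x0a  0x7f  0x67  0x12  0x71  0x71  0x6f ]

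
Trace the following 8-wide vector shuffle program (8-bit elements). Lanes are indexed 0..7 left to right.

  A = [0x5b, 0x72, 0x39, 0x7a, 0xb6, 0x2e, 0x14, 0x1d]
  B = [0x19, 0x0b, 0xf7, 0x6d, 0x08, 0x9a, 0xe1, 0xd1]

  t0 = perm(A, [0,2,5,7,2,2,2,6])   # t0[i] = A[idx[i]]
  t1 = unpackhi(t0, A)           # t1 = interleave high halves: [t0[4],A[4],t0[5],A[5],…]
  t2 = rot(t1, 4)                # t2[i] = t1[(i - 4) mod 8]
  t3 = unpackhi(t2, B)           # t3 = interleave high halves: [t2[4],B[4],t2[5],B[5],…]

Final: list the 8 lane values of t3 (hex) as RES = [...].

RES = [0x39, 0x08, 0xb6, 0x9a, 0x39, 0xe1, 0x2e, 0xd1]

→ t0 |5b|39|2e|1d|39|39|39|14|
→ t1 |39|b6|39|2e|39|14|14|1d|
→ t2 |39|14|14|1d|39|b6|39|2e|
→ t3 |39|08|b6|9a|39|e1|2e|d1|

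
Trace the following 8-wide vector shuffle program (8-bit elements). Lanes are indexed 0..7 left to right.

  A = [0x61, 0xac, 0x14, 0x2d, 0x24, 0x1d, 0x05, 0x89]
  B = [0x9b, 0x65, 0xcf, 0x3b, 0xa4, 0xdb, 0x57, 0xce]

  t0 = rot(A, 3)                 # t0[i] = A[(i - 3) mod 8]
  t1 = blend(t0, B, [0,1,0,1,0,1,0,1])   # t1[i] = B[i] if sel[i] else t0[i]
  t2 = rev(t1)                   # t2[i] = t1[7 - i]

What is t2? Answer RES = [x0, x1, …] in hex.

RES = [0xce, 0x2d, 0xdb, 0xac, 0x3b, 0x89, 0x65, 0x1d]

t0 = [0x1d, 0x05, 0x89, 0x61, 0xac, 0x14, 0x2d, 0x24]
t1 = [0x1d, 0x65, 0x89, 0x3b, 0xac, 0xdb, 0x2d, 0xce]
t2 = [0xce, 0x2d, 0xdb, 0xac, 0x3b, 0x89, 0x65, 0x1d]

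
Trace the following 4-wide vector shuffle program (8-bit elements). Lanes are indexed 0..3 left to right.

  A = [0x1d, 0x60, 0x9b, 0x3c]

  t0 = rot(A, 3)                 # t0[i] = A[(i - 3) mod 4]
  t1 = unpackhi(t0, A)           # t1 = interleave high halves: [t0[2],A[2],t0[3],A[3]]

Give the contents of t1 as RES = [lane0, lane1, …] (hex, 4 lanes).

RES = [ 0x3c  0x9b  0x1d  0x3c ]

  t0: 60 9b 3c 1d
  t1: 3c 9b 1d 3c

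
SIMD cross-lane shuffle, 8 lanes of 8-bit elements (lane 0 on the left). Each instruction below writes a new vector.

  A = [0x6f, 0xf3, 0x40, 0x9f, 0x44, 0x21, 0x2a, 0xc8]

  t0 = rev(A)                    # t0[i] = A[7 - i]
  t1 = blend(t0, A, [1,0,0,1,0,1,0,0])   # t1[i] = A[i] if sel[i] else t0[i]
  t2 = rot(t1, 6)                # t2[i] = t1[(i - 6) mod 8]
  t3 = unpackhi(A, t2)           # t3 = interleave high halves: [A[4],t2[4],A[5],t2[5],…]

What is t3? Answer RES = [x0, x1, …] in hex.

→ t0 |c8|2a|21|44|9f|40|f3|6f|
→ t1 |6f|2a|21|9f|9f|21|f3|6f|
→ t2 |21|9f|9f|21|f3|6f|6f|2a|
→ t3 |44|f3|21|6f|2a|6f|c8|2a|

RES = [ 0x44  0xf3  0x21  0x6f  0x2a  0x6f  0xc8  0x2a ]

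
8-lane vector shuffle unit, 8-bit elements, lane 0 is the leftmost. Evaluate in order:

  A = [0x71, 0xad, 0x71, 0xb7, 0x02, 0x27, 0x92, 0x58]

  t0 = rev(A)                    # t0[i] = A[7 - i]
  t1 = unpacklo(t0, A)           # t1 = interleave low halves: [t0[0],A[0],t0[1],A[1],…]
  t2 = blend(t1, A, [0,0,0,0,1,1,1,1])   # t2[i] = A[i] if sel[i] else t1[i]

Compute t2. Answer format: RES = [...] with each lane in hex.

  t0: 58 92 27 02 b7 71 ad 71
  t1: 58 71 92 ad 27 71 02 b7
  t2: 58 71 92 ad 02 27 92 58

RES = [ 0x58  0x71  0x92  0xad  0x02  0x27  0x92  0x58 ]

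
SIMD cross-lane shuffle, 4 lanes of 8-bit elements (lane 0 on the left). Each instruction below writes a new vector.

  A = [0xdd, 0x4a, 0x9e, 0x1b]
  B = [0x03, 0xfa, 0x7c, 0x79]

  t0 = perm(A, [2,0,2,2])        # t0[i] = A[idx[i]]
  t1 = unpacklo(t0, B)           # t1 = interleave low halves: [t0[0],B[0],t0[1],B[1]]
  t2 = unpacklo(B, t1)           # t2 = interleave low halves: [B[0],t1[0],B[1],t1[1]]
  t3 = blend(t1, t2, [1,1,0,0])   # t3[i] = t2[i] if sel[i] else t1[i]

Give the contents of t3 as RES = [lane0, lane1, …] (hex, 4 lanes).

  t0: 9e dd 9e 9e
  t1: 9e 03 dd fa
  t2: 03 9e fa 03
  t3: 03 9e dd fa

RES = [ 0x03  0x9e  0xdd  0xfa ]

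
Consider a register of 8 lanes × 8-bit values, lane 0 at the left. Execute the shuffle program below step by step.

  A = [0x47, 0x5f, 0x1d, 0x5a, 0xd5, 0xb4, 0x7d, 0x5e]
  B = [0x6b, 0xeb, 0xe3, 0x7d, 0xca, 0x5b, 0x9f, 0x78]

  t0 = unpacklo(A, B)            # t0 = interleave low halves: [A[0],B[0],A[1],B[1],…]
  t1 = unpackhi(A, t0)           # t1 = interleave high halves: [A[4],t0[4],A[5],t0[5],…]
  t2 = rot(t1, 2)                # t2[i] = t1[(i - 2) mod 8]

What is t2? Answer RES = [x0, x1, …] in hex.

t0 = [0x47, 0x6b, 0x5f, 0xeb, 0x1d, 0xe3, 0x5a, 0x7d]
t1 = [0xd5, 0x1d, 0xb4, 0xe3, 0x7d, 0x5a, 0x5e, 0x7d]
t2 = [0x5e, 0x7d, 0xd5, 0x1d, 0xb4, 0xe3, 0x7d, 0x5a]

RES = [0x5e, 0x7d, 0xd5, 0x1d, 0xb4, 0xe3, 0x7d, 0x5a]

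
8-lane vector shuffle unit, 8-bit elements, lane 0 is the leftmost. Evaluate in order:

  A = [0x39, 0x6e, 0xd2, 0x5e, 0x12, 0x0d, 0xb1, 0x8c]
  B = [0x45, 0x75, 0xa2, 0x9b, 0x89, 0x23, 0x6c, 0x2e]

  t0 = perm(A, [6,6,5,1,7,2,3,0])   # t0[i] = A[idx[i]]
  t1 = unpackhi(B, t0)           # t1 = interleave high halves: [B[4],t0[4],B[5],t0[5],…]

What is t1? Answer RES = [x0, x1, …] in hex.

→ t0 |b1|b1|0d|6e|8c|d2|5e|39|
→ t1 |89|8c|23|d2|6c|5e|2e|39|

RES = [0x89, 0x8c, 0x23, 0xd2, 0x6c, 0x5e, 0x2e, 0x39]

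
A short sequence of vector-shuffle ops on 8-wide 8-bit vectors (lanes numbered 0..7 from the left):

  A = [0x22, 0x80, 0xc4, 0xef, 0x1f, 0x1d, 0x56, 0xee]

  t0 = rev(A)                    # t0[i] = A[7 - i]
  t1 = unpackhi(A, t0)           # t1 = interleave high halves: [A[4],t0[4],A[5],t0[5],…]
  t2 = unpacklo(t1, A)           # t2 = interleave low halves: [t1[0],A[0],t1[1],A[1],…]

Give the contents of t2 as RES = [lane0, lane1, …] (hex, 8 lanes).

RES = [ 0x1f  0x22  0xef  0x80  0x1d  0xc4  0xc4  0xef ]

→ t0 |ee|56|1d|1f|ef|c4|80|22|
→ t1 |1f|ef|1d|c4|56|80|ee|22|
→ t2 |1f|22|ef|80|1d|c4|c4|ef|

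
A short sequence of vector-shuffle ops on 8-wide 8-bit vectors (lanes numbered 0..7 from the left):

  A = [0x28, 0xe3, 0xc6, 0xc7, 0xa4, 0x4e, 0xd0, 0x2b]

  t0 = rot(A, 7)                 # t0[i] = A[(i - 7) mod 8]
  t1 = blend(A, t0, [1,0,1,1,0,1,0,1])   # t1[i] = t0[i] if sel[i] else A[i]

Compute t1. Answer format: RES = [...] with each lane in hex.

  t0: e3 c6 c7 a4 4e d0 2b 28
  t1: e3 e3 c7 a4 a4 d0 d0 28

RES = [0xe3, 0xe3, 0xc7, 0xa4, 0xa4, 0xd0, 0xd0, 0x28]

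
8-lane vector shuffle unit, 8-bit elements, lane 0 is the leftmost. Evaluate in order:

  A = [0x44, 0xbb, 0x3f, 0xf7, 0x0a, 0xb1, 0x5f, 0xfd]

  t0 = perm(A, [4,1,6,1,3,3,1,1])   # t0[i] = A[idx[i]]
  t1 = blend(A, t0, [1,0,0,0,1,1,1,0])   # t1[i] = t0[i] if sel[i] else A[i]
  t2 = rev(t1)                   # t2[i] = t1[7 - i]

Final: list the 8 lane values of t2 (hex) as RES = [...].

t0 = [0x0a, 0xbb, 0x5f, 0xbb, 0xf7, 0xf7, 0xbb, 0xbb]
t1 = [0x0a, 0xbb, 0x3f, 0xf7, 0xf7, 0xf7, 0xbb, 0xfd]
t2 = [0xfd, 0xbb, 0xf7, 0xf7, 0xf7, 0x3f, 0xbb, 0x0a]

RES = [0xfd, 0xbb, 0xf7, 0xf7, 0xf7, 0x3f, 0xbb, 0x0a]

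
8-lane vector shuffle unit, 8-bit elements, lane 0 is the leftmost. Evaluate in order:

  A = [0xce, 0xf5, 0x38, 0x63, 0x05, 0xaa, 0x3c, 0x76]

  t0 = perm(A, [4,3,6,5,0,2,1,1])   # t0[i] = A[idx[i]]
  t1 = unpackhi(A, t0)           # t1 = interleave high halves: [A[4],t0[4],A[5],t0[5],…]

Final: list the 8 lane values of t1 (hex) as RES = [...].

t0 = [0x05, 0x63, 0x3c, 0xaa, 0xce, 0x38, 0xf5, 0xf5]
t1 = [0x05, 0xce, 0xaa, 0x38, 0x3c, 0xf5, 0x76, 0xf5]

RES = [ 0x05  0xce  0xaa  0x38  0x3c  0xf5  0x76  0xf5 ]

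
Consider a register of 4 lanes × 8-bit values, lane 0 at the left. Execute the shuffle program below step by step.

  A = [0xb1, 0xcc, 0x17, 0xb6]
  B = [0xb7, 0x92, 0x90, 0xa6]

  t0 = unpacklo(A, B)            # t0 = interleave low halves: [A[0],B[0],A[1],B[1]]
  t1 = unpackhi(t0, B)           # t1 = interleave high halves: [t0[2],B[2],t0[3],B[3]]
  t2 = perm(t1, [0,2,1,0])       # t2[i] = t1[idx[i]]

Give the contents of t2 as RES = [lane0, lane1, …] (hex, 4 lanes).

  t0: b1 b7 cc 92
  t1: cc 90 92 a6
  t2: cc 92 90 cc

RES = [0xcc, 0x92, 0x90, 0xcc]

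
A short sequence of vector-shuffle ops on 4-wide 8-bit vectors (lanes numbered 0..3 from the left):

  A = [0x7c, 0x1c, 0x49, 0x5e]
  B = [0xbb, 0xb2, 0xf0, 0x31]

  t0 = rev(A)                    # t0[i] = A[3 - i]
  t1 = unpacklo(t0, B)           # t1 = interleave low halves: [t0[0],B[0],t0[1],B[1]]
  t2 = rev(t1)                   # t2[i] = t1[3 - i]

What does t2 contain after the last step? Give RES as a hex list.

t0 = [0x5e, 0x49, 0x1c, 0x7c]
t1 = [0x5e, 0xbb, 0x49, 0xb2]
t2 = [0xb2, 0x49, 0xbb, 0x5e]

RES = [0xb2, 0x49, 0xbb, 0x5e]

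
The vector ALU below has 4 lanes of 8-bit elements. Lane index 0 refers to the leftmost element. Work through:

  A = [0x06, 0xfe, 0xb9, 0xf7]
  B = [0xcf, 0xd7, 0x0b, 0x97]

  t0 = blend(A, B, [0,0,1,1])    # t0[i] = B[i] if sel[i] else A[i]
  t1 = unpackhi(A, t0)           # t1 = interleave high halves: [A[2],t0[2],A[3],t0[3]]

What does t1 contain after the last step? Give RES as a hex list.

  t0: 06 fe 0b 97
  t1: b9 0b f7 97

RES = [0xb9, 0x0b, 0xf7, 0x97]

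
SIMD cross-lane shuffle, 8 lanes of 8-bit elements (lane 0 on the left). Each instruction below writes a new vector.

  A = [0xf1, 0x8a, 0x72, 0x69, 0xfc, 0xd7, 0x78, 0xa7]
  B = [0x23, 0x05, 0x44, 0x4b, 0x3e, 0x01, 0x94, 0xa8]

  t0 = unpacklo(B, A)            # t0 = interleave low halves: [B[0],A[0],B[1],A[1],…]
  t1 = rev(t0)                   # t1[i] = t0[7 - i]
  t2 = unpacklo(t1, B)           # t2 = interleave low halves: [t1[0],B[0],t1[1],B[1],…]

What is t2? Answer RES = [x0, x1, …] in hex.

t0 = [0x23, 0xf1, 0x05, 0x8a, 0x44, 0x72, 0x4b, 0x69]
t1 = [0x69, 0x4b, 0x72, 0x44, 0x8a, 0x05, 0xf1, 0x23]
t2 = [0x69, 0x23, 0x4b, 0x05, 0x72, 0x44, 0x44, 0x4b]

RES = [ 0x69  0x23  0x4b  0x05  0x72  0x44  0x44  0x4b ]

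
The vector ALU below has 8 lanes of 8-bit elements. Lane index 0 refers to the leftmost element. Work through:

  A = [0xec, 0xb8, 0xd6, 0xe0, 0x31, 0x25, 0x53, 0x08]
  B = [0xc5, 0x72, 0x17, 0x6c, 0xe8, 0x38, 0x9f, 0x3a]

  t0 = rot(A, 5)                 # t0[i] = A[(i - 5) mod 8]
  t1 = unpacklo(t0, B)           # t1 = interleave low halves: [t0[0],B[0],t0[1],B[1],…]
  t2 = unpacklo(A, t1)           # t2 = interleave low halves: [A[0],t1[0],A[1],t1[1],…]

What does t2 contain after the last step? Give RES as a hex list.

  t0: e0 31 25 53 08 ec b8 d6
  t1: e0 c5 31 72 25 17 53 6c
  t2: ec e0 b8 c5 d6 31 e0 72

RES = [ 0xec  0xe0  0xb8  0xc5  0xd6  0x31  0xe0  0x72 ]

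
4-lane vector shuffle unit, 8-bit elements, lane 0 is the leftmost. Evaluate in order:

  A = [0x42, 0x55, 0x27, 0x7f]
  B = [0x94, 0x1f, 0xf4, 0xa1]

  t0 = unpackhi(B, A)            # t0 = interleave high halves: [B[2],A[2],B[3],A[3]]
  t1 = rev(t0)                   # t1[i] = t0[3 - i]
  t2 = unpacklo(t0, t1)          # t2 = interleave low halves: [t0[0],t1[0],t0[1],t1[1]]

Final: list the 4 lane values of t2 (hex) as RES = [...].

→ t0 |f4|27|a1|7f|
→ t1 |7f|a1|27|f4|
→ t2 |f4|7f|27|a1|

RES = [0xf4, 0x7f, 0x27, 0xa1]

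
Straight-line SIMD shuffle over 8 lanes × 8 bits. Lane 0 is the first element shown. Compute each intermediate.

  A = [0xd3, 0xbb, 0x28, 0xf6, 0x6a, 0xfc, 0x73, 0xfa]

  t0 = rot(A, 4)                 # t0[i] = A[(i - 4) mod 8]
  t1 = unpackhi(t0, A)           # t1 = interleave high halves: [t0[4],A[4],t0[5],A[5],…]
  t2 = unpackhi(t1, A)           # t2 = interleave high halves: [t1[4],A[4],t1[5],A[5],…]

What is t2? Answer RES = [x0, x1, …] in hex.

RES = [0x28, 0x6a, 0x73, 0xfc, 0xf6, 0x73, 0xfa, 0xfa]

  t0: 6a fc 73 fa d3 bb 28 f6
  t1: d3 6a bb fc 28 73 f6 fa
  t2: 28 6a 73 fc f6 73 fa fa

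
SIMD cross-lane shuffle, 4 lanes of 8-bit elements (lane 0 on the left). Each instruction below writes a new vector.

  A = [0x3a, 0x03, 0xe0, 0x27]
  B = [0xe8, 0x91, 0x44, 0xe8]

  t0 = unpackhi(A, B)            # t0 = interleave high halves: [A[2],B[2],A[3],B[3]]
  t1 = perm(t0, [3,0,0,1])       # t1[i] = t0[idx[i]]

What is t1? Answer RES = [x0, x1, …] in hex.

RES = [ 0xe8  0xe0  0xe0  0x44 ]

t0 = [0xe0, 0x44, 0x27, 0xe8]
t1 = [0xe8, 0xe0, 0xe0, 0x44]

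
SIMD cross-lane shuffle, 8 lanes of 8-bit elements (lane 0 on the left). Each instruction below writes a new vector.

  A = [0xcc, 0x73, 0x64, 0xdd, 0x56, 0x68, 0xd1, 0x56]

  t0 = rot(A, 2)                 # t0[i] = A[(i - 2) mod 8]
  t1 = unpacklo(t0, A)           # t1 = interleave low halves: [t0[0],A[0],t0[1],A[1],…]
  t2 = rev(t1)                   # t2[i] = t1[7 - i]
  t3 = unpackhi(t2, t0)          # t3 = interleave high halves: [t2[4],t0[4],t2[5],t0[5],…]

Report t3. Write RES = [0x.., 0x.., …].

RES = [0x73, 0x64, 0x56, 0xdd, 0xcc, 0x56, 0xd1, 0x68]

t0 = [0xd1, 0x56, 0xcc, 0x73, 0x64, 0xdd, 0x56, 0x68]
t1 = [0xd1, 0xcc, 0x56, 0x73, 0xcc, 0x64, 0x73, 0xdd]
t2 = [0xdd, 0x73, 0x64, 0xcc, 0x73, 0x56, 0xcc, 0xd1]
t3 = [0x73, 0x64, 0x56, 0xdd, 0xcc, 0x56, 0xd1, 0x68]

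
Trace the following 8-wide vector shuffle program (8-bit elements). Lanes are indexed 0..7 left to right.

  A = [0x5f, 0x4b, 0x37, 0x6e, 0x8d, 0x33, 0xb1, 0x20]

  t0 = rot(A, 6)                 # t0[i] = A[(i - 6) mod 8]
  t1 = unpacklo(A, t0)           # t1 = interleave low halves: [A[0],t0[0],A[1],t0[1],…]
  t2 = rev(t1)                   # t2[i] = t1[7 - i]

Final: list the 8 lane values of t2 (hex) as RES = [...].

RES = [0x33, 0x6e, 0x8d, 0x37, 0x6e, 0x4b, 0x37, 0x5f]

  t0: 37 6e 8d 33 b1 20 5f 4b
  t1: 5f 37 4b 6e 37 8d 6e 33
  t2: 33 6e 8d 37 6e 4b 37 5f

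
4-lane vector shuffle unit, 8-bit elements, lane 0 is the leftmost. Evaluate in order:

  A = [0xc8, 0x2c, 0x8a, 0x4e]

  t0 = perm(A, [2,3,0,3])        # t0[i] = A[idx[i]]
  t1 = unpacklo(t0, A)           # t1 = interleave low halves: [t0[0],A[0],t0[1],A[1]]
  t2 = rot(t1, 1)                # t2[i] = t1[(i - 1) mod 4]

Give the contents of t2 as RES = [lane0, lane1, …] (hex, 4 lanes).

RES = [0x2c, 0x8a, 0xc8, 0x4e]

→ t0 |8a|4e|c8|4e|
→ t1 |8a|c8|4e|2c|
→ t2 |2c|8a|c8|4e|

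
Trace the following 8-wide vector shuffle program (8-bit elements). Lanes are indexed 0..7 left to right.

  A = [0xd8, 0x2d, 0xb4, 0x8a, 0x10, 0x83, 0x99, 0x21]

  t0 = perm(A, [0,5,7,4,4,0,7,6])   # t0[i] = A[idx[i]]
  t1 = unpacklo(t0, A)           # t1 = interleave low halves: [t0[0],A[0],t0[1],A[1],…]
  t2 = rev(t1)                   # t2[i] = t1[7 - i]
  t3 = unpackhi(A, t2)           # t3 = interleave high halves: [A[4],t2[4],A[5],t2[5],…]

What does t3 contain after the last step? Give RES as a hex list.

RES = [0x10, 0x2d, 0x83, 0x83, 0x99, 0xd8, 0x21, 0xd8]

t0 = [0xd8, 0x83, 0x21, 0x10, 0x10, 0xd8, 0x21, 0x99]
t1 = [0xd8, 0xd8, 0x83, 0x2d, 0x21, 0xb4, 0x10, 0x8a]
t2 = [0x8a, 0x10, 0xb4, 0x21, 0x2d, 0x83, 0xd8, 0xd8]
t3 = [0x10, 0x2d, 0x83, 0x83, 0x99, 0xd8, 0x21, 0xd8]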